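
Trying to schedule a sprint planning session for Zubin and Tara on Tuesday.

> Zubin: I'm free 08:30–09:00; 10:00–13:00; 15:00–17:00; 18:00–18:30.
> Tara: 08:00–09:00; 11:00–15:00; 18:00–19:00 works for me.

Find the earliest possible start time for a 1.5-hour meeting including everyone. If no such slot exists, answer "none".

Zubin ∩ Tara: 08:30-09:00, 11:00-13:00, 18:00-18:30.
The first common window of at least 90 minutes is 11:00-13:00, so the earliest start is 11:00.

11:00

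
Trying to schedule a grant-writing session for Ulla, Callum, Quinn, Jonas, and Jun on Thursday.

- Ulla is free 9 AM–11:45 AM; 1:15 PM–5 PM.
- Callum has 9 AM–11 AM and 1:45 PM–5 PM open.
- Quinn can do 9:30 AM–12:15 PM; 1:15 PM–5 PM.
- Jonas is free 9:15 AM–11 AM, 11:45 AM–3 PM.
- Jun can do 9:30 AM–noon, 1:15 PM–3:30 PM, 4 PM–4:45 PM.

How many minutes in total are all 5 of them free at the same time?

165

Ulla ∩ Callum: 09:00-11:00, 13:45-17:00.
Ulla ∩ Callum ∩ Quinn: 09:30-11:00, 13:45-17:00.
Ulla ∩ Callum ∩ Quinn ∩ Jonas: 09:30-11:00, 13:45-15:00.
Ulla ∩ Callum ∩ Quinn ∩ Jonas ∩ Jun: 09:30-11:00, 13:45-15:00.
Summing the common windows: 90 + 75 = 165 minutes.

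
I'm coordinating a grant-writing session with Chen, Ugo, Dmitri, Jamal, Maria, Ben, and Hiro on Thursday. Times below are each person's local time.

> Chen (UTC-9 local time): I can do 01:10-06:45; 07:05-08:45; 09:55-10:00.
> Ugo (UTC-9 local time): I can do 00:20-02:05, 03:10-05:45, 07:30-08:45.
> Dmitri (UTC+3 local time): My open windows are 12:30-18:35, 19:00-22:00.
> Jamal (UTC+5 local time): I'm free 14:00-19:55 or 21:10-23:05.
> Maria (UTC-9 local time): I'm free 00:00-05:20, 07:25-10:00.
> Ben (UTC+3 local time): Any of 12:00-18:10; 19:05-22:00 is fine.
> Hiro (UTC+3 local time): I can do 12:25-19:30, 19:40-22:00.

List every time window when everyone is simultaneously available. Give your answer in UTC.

10:10-11:05, 12:10-14:20, 16:40-17:45

Chen in UTC: 10:10-15:45, 16:05-17:45, 18:55-19:00 (add 9h to convert from UTC-9).
Ugo in UTC: 09:20-11:05, 12:10-14:45, 16:30-17:45 (add 9h to convert from UTC-9).
Dmitri in UTC: 09:30-15:35, 16:00-19:00 (subtract 3h to convert from UTC+3).
Jamal in UTC: 09:00-14:55, 16:10-18:05 (subtract 5h to convert from UTC+5).
Maria in UTC: 09:00-14:20, 16:25-19:00 (add 9h to convert from UTC-9).
Ben in UTC: 09:00-15:10, 16:05-19:00 (subtract 3h to convert from UTC+3).
Hiro in UTC: 09:25-16:30, 16:40-19:00 (subtract 3h to convert from UTC+3).
Chen ∩ Ugo: 10:10-11:05, 12:10-14:45, 16:30-17:45.
Chen ∩ Ugo ∩ Dmitri: 10:10-11:05, 12:10-14:45, 16:30-17:45.
Chen ∩ Ugo ∩ Dmitri ∩ Jamal: 10:10-11:05, 12:10-14:45, 16:30-17:45.
Chen ∩ Ugo ∩ Dmitri ∩ Jamal ∩ Maria: 10:10-11:05, 12:10-14:20, 16:30-17:45.
Chen ∩ Ugo ∩ Dmitri ∩ Jamal ∩ Maria ∩ Ben: 10:10-11:05, 12:10-14:20, 16:30-17:45.
Chen ∩ Ugo ∩ Dmitri ∩ Jamal ∩ Maria ∩ Ben ∩ Hiro: 10:10-11:05, 12:10-14:20, 16:40-17:45.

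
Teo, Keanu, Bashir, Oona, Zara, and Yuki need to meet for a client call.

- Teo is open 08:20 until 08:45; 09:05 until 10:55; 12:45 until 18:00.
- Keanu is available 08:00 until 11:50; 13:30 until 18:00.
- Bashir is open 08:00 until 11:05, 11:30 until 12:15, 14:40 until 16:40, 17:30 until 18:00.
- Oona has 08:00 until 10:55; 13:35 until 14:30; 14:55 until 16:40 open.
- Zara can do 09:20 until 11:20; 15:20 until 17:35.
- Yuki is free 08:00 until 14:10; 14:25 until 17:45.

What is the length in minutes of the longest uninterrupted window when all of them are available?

95

Teo ∩ Keanu: 08:20-08:45, 09:05-10:55, 13:30-18:00.
Teo ∩ Keanu ∩ Bashir: 08:20-08:45, 09:05-10:55, 14:40-16:40, 17:30-18:00.
Teo ∩ Keanu ∩ Bashir ∩ Oona: 08:20-08:45, 09:05-10:55, 14:55-16:40.
Teo ∩ Keanu ∩ Bashir ∩ Oona ∩ Zara: 09:20-10:55, 15:20-16:40.
Teo ∩ Keanu ∩ Bashir ∩ Oona ∩ Zara ∩ Yuki: 09:20-10:55, 15:20-16:40.
The longest is 09:20-10:55 at 95 minutes.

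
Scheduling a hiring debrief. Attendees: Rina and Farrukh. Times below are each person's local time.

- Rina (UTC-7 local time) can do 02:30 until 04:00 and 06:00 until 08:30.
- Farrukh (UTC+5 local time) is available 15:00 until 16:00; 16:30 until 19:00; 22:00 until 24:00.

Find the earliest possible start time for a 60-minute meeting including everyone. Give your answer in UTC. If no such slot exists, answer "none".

10:00

Rina in UTC: 09:30-11:00, 13:00-15:30 (add 7h to convert from UTC-7).
Farrukh in UTC: 10:00-11:00, 11:30-14:00, 17:00-19:00 (subtract 5h to convert from UTC+5).
Rina ∩ Farrukh: 10:00-11:00, 13:00-14:00.
So the common availability across everyone is 10:00-11:00, 13:00-14:00.
The first common window of at least 60 minutes is 10:00-11:00, so the earliest start is 10:00.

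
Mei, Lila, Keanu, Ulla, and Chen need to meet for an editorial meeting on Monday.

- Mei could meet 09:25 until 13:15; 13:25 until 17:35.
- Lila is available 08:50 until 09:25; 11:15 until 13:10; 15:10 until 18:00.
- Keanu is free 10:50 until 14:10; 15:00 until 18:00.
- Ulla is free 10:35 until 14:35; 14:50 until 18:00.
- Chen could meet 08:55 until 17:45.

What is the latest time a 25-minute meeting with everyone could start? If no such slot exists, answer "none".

Mei ∩ Lila: 11:15-13:10, 15:10-17:35.
Mei ∩ Lila ∩ Keanu: 11:15-13:10, 15:10-17:35.
Mei ∩ Lila ∩ Keanu ∩ Ulla: 11:15-13:10, 15:10-17:35.
Mei ∩ Lila ∩ Keanu ∩ Ulla ∩ Chen: 11:15-13:10, 15:10-17:35.
The last common window of at least 25 minutes is 15:10-17:35; a 25-minute meeting can start as late as 17:10 and still end by 17:35.

17:10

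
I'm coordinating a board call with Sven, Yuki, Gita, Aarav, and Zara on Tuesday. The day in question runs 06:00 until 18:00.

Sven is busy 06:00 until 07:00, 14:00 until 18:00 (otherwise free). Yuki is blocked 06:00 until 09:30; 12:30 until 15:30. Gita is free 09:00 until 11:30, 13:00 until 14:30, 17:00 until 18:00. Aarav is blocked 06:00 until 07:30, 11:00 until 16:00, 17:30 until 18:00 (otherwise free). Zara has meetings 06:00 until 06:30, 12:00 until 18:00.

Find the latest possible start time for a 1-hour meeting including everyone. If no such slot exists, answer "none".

Sven free: 07:00-14:00 (invert busy blocks within the working day).
Yuki free: 09:30-12:30, 15:30-18:00 (invert busy blocks within the working day).
Gita free: 09:00-11:30, 13:00-14:30, 17:00-18:00.
Aarav free: 07:30-11:00, 16:00-17:30 (invert busy blocks within the working day).
Zara free: 06:30-12:00 (invert busy blocks within the working day).
Sven ∩ Yuki: 09:30-12:30.
Sven ∩ Yuki ∩ Gita: 09:30-11:30.
Sven ∩ Yuki ∩ Gita ∩ Aarav: 09:30-11:00.
Sven ∩ Yuki ∩ Gita ∩ Aarav ∩ Zara: 09:30-11:00.
The last common window of at least 60 minutes is 09:30-11:00; a 60-minute meeting can start as late as 10:00 and still end by 11:00.

10:00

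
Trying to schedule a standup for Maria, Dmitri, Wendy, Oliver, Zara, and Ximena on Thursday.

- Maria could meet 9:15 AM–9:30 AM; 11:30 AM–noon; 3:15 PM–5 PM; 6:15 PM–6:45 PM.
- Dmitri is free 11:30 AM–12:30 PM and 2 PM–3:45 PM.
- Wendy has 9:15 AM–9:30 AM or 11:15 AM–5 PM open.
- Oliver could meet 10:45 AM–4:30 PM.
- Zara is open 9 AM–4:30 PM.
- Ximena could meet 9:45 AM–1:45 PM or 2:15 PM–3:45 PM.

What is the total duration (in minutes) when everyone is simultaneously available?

Maria ∩ Dmitri: 11:30-12:00, 15:15-15:45.
Maria ∩ Dmitri ∩ Wendy: 11:30-12:00, 15:15-15:45.
Maria ∩ Dmitri ∩ Wendy ∩ Oliver: 11:30-12:00, 15:15-15:45.
Maria ∩ Dmitri ∩ Wendy ∩ Oliver ∩ Zara: 11:30-12:00, 15:15-15:45.
Maria ∩ Dmitri ∩ Wendy ∩ Oliver ∩ Zara ∩ Ximena: 11:30-12:00, 15:15-15:45.
Those are the intersection windows.
Summing the common windows: 30 + 30 = 60 minutes.

60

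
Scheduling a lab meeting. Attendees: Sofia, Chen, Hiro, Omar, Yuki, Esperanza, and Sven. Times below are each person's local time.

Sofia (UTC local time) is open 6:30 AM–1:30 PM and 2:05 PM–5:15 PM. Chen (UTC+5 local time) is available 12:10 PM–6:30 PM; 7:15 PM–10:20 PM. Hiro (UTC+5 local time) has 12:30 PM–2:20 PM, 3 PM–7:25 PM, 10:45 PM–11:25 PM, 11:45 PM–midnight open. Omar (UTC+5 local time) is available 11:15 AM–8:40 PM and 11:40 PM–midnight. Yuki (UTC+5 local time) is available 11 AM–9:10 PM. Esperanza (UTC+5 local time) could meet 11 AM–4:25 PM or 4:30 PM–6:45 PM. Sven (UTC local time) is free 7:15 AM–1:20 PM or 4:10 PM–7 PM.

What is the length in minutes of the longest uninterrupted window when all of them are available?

110

Sofia in UTC: 06:30-13:30, 14:05-17:15.
Chen in UTC: 07:10-13:30, 14:15-17:20 (subtract 5h to convert from UTC+5).
Hiro in UTC: 07:30-09:20, 10:00-14:25, 17:45-18:25, 18:45-19:00 (subtract 5h to convert from UTC+5).
Omar in UTC: 06:15-15:40, 18:40-19:00 (subtract 5h to convert from UTC+5).
Yuki in UTC: 06:00-16:10 (subtract 5h to convert from UTC+5).
Esperanza in UTC: 06:00-11:25, 11:30-13:45 (subtract 5h to convert from UTC+5).
Sven in UTC: 07:15-13:20, 16:10-19:00.
Sofia ∩ Chen: 07:10-13:30, 14:15-17:15.
Sofia ∩ Chen ∩ Hiro: 07:30-09:20, 10:00-13:30, 14:15-14:25.
Sofia ∩ Chen ∩ Hiro ∩ Omar: 07:30-09:20, 10:00-13:30, 14:15-14:25.
Sofia ∩ Chen ∩ Hiro ∩ Omar ∩ Yuki: 07:30-09:20, 10:00-13:30, 14:15-14:25.
Sofia ∩ Chen ∩ Hiro ∩ Omar ∩ Yuki ∩ Esperanza: 07:30-09:20, 10:00-11:25, 11:30-13:30.
Sofia ∩ Chen ∩ Hiro ∩ Omar ∩ Yuki ∩ Esperanza ∩ Sven: 07:30-09:20, 10:00-11:25, 11:30-13:20.
The longest is 07:30-09:20 at 110 minutes.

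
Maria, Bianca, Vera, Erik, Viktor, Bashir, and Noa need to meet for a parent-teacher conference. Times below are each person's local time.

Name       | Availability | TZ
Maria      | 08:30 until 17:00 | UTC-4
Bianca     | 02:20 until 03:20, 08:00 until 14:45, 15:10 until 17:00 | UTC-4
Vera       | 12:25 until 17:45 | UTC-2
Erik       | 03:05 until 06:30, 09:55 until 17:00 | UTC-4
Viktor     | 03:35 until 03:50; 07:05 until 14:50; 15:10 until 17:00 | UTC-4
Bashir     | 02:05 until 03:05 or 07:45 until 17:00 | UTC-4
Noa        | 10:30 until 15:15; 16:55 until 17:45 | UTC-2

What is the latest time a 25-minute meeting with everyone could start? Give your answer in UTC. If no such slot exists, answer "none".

19:20

Maria in UTC: 12:30-21:00 (add 4h to convert from UTC-4).
Bianca in UTC: 06:20-07:20, 12:00-18:45, 19:10-21:00 (add 4h to convert from UTC-4).
Vera in UTC: 14:25-19:45 (add 2h to convert from UTC-2).
Erik in UTC: 07:05-10:30, 13:55-21:00 (add 4h to convert from UTC-4).
Viktor in UTC: 07:35-07:50, 11:05-18:50, 19:10-21:00 (add 4h to convert from UTC-4).
Bashir in UTC: 06:05-07:05, 11:45-21:00 (add 4h to convert from UTC-4).
Noa in UTC: 12:30-17:15, 18:55-19:45 (add 2h to convert from UTC-2).
Maria ∩ Bianca: 12:30-18:45, 19:10-21:00.
Maria ∩ Bianca ∩ Vera: 14:25-18:45, 19:10-19:45.
Maria ∩ Bianca ∩ Vera ∩ Erik: 14:25-18:45, 19:10-19:45.
Maria ∩ Bianca ∩ Vera ∩ Erik ∩ Viktor: 14:25-18:45, 19:10-19:45.
Maria ∩ Bianca ∩ Vera ∩ Erik ∩ Viktor ∩ Bashir: 14:25-18:45, 19:10-19:45.
Maria ∩ Bianca ∩ Vera ∩ Erik ∩ Viktor ∩ Bashir ∩ Noa: 14:25-17:15, 19:10-19:45.
The last common window of at least 25 minutes is 19:10-19:45; a 25-minute meeting can start as late as 19:20 and still end by 19:45.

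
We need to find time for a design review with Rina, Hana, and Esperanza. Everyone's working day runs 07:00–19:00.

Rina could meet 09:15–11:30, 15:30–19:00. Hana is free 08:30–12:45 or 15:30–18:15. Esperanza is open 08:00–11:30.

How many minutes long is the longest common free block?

Rina ∩ Hana: 09:15-11:30, 15:30-18:15.
Rina ∩ Hana ∩ Esperanza: 09:15-11:30.
Those are the intersection windows.
The longest is 09:15-11:30 at 135 minutes.

135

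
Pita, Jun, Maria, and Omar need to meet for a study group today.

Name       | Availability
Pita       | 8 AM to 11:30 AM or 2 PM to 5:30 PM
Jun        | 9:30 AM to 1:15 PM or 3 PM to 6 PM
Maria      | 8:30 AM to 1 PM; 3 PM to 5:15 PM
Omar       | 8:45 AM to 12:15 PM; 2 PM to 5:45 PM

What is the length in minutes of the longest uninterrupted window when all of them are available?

135

Pita ∩ Jun: 09:30-11:30, 15:00-17:30.
Pita ∩ Jun ∩ Maria: 09:30-11:30, 15:00-17:15.
Pita ∩ Jun ∩ Maria ∩ Omar: 09:30-11:30, 15:00-17:15.
The longest is 15:00-17:15 at 135 minutes.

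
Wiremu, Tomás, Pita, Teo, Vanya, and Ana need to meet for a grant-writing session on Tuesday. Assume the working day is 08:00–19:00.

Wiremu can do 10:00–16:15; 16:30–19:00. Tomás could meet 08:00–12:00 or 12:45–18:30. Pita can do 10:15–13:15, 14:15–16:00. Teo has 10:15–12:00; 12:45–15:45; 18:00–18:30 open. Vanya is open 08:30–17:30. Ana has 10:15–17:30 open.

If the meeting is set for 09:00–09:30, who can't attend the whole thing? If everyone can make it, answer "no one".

Wiremu: not fully free for 09:00-09:30. Tomás: free for 09:00-09:30. Pita: not fully free for 09:00-09:30. Teo: not fully free for 09:00-09:30. Vanya: free for 09:00-09:30. Ana: not fully free for 09:00-09:30.

Ana, Pita, Teo, Wiremu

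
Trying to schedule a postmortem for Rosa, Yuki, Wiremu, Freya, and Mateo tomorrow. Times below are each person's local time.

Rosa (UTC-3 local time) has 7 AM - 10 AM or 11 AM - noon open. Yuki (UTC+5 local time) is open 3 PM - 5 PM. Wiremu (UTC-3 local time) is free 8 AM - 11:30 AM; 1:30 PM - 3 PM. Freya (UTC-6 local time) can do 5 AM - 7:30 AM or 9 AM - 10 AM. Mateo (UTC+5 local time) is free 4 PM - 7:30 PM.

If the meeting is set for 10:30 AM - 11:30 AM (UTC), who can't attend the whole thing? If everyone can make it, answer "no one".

Rosa in UTC: 10:00-13:00, 14:00-15:00 (add 3h to convert from UTC-3).
Yuki in UTC: 10:00-12:00 (subtract 5h to convert from UTC+5).
Wiremu in UTC: 11:00-14:30, 16:30-18:00 (add 3h to convert from UTC-3).
Freya in UTC: 11:00-13:30, 15:00-16:00 (add 6h to convert from UTC-6).
Mateo in UTC: 11:00-14:30 (subtract 5h to convert from UTC+5).
Rosa: free for 10:30-11:30. Yuki: free for 10:30-11:30. Wiremu: not fully free for 10:30-11:30. Freya: not fully free for 10:30-11:30. Mateo: not fully free for 10:30-11:30.

Freya, Mateo, Wiremu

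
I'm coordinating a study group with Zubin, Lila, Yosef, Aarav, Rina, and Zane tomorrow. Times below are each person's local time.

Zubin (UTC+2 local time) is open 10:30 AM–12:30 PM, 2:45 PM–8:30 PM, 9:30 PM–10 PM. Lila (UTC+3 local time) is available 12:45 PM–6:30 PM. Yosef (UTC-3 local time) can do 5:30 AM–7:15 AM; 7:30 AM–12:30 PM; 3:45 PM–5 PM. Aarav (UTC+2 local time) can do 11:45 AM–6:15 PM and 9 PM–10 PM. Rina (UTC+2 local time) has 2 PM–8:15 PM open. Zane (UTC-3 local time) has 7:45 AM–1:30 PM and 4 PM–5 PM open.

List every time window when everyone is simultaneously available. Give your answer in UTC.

Zubin in UTC: 08:30-10:30, 12:45-18:30, 19:30-20:00 (subtract 2h to convert from UTC+2).
Lila in UTC: 09:45-15:30 (subtract 3h to convert from UTC+3).
Yosef in UTC: 08:30-10:15, 10:30-15:30, 18:45-20:00 (add 3h to convert from UTC-3).
Aarav in UTC: 09:45-16:15, 19:00-20:00 (subtract 2h to convert from UTC+2).
Rina in UTC: 12:00-18:15 (subtract 2h to convert from UTC+2).
Zane in UTC: 10:45-16:30, 19:00-20:00 (add 3h to convert from UTC-3).
Zubin ∩ Lila: 09:45-10:30, 12:45-15:30.
Zubin ∩ Lila ∩ Yosef: 09:45-10:15, 12:45-15:30.
Zubin ∩ Lila ∩ Yosef ∩ Aarav: 09:45-10:15, 12:45-15:30.
Zubin ∩ Lila ∩ Yosef ∩ Aarav ∩ Rina: 12:45-15:30.
Zubin ∩ Lila ∩ Yosef ∩ Aarav ∩ Rina ∩ Zane: 12:45-15:30.

12:45-15:30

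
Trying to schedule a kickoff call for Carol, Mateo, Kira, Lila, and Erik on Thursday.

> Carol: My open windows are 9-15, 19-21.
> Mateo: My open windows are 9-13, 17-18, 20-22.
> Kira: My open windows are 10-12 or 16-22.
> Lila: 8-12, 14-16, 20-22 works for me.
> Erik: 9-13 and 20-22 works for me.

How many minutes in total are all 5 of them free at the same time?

180

Carol ∩ Mateo: 09:00-13:00, 20:00-21:00.
Carol ∩ Mateo ∩ Kira: 10:00-12:00, 20:00-21:00.
Carol ∩ Mateo ∩ Kira ∩ Lila: 10:00-12:00, 20:00-21:00.
Carol ∩ Mateo ∩ Kira ∩ Lila ∩ Erik: 10:00-12:00, 20:00-21:00.
Those are the intersection windows.
Summing the common windows: 120 + 60 = 180 minutes.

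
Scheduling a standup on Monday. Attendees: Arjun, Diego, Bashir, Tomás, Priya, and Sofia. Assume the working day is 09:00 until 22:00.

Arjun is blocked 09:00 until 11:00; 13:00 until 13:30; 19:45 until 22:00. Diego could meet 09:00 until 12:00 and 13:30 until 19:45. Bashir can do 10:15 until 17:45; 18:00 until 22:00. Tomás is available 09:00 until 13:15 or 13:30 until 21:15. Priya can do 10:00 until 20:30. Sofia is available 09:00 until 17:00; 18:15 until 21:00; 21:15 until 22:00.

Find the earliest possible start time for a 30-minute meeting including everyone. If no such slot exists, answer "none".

Arjun free: 11:00-13:00, 13:30-19:45 (invert busy blocks within the working day).
Diego free: 09:00-12:00, 13:30-19:45.
Bashir free: 10:15-17:45, 18:00-22:00.
Tomás free: 09:00-13:15, 13:30-21:15.
Priya free: 10:00-20:30.
Sofia free: 09:00-17:00, 18:15-21:00, 21:15-22:00.
Arjun ∩ Diego: 11:00-12:00, 13:30-19:45.
Arjun ∩ Diego ∩ Bashir: 11:00-12:00, 13:30-17:45, 18:00-19:45.
Arjun ∩ Diego ∩ Bashir ∩ Tomás: 11:00-12:00, 13:30-17:45, 18:00-19:45.
Arjun ∩ Diego ∩ Bashir ∩ Tomás ∩ Priya: 11:00-12:00, 13:30-17:45, 18:00-19:45.
Arjun ∩ Diego ∩ Bashir ∩ Tomás ∩ Priya ∩ Sofia: 11:00-12:00, 13:30-17:00, 18:15-19:45.
Those are the intersection windows.
The first common window of at least 30 minutes is 11:00-12:00, so the earliest start is 11:00.

11:00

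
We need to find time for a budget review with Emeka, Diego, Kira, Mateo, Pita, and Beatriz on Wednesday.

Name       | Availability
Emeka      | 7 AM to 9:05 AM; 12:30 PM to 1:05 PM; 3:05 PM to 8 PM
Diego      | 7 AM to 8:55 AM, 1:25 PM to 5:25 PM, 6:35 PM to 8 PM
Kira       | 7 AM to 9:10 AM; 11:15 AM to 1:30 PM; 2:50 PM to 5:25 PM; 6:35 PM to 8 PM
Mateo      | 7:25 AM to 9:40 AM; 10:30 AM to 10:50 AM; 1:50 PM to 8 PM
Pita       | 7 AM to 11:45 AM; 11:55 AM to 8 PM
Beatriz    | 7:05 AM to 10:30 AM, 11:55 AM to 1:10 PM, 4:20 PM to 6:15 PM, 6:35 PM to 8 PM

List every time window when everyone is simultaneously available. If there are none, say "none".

Emeka ∩ Diego: 07:00-08:55, 15:05-17:25, 18:35-20:00.
Emeka ∩ Diego ∩ Kira: 07:00-08:55, 15:05-17:25, 18:35-20:00.
Emeka ∩ Diego ∩ Kira ∩ Mateo: 07:25-08:55, 15:05-17:25, 18:35-20:00.
Emeka ∩ Diego ∩ Kira ∩ Mateo ∩ Pita: 07:25-08:55, 15:05-17:25, 18:35-20:00.
Emeka ∩ Diego ∩ Kira ∩ Mateo ∩ Pita ∩ Beatriz: 07:25-08:55, 16:20-17:25, 18:35-20:00.
So the common availability across everyone is 07:25-08:55, 16:20-17:25, 18:35-20:00.

07:25-08:55, 16:20-17:25, 18:35-20:00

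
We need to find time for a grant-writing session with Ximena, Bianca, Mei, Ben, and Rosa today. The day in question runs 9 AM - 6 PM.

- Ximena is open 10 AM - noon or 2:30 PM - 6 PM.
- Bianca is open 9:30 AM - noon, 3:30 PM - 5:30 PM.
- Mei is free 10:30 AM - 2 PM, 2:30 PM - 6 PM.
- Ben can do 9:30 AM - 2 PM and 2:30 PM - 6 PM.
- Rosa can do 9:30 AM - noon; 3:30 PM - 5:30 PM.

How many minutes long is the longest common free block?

Ximena ∩ Bianca: 10:00-12:00, 15:30-17:30.
Ximena ∩ Bianca ∩ Mei: 10:30-12:00, 15:30-17:30.
Ximena ∩ Bianca ∩ Mei ∩ Ben: 10:30-12:00, 15:30-17:30.
Ximena ∩ Bianca ∩ Mei ∩ Ben ∩ Rosa: 10:30-12:00, 15:30-17:30.
The longest is 15:30-17:30 at 120 minutes.

120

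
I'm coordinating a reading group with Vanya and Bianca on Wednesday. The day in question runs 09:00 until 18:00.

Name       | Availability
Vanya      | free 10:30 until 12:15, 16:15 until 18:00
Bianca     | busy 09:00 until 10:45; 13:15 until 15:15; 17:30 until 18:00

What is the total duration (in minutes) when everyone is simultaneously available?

165

Vanya free: 10:30-12:15, 16:15-18:00.
Bianca free: 10:45-13:15, 15:15-17:30 (invert busy blocks within the working day).
Vanya ∩ Bianca: 10:45-12:15, 16:15-17:30.
So the common availability across everyone is 10:45-12:15, 16:15-17:30.
Summing the common windows: 90 + 75 = 165 minutes.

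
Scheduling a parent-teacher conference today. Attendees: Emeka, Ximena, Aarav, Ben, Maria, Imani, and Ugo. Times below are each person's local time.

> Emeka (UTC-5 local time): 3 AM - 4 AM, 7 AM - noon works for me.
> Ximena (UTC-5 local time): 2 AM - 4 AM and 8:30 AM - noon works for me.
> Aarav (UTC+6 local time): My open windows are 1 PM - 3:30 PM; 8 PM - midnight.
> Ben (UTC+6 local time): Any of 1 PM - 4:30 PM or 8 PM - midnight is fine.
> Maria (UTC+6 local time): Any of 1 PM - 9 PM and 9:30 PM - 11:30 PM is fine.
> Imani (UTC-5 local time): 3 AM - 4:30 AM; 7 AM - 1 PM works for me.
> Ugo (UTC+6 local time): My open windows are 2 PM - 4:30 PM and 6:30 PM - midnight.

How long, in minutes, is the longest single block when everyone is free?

90

Emeka in UTC: 08:00-09:00, 12:00-17:00 (add 5h to convert from UTC-5).
Ximena in UTC: 07:00-09:00, 13:30-17:00 (add 5h to convert from UTC-5).
Aarav in UTC: 07:00-09:30, 14:00-18:00 (subtract 6h to convert from UTC+6).
Ben in UTC: 07:00-10:30, 14:00-18:00 (subtract 6h to convert from UTC+6).
Maria in UTC: 07:00-15:00, 15:30-17:30 (subtract 6h to convert from UTC+6).
Imani in UTC: 08:00-09:30, 12:00-18:00 (add 5h to convert from UTC-5).
Ugo in UTC: 08:00-10:30, 12:30-18:00 (subtract 6h to convert from UTC+6).
Emeka ∩ Ximena: 08:00-09:00, 13:30-17:00.
Emeka ∩ Ximena ∩ Aarav: 08:00-09:00, 14:00-17:00.
Emeka ∩ Ximena ∩ Aarav ∩ Ben: 08:00-09:00, 14:00-17:00.
Emeka ∩ Ximena ∩ Aarav ∩ Ben ∩ Maria: 08:00-09:00, 14:00-15:00, 15:30-17:00.
Emeka ∩ Ximena ∩ Aarav ∩ Ben ∩ Maria ∩ Imani: 08:00-09:00, 14:00-15:00, 15:30-17:00.
Emeka ∩ Ximena ∩ Aarav ∩ Ben ∩ Maria ∩ Imani ∩ Ugo: 08:00-09:00, 14:00-15:00, 15:30-17:00.
The longest is 15:30-17:00 at 90 minutes.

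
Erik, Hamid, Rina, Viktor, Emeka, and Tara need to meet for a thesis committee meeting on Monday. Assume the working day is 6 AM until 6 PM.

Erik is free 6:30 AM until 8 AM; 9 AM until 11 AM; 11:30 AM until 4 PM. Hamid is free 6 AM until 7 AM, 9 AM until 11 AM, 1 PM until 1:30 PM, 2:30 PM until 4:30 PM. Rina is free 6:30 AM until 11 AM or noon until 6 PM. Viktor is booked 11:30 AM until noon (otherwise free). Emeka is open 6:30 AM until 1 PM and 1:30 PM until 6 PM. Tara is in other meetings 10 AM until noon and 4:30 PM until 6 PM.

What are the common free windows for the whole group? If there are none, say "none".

Erik free: 06:30-08:00, 09:00-11:00, 11:30-16:00.
Hamid free: 06:00-07:00, 09:00-11:00, 13:00-13:30, 14:30-16:30.
Rina free: 06:30-11:00, 12:00-18:00.
Viktor free: 06:00-11:30, 12:00-18:00 (invert busy blocks within the working day).
Emeka free: 06:30-13:00, 13:30-18:00.
Tara free: 06:00-10:00, 12:00-16:30 (invert busy blocks within the working day).
Erik ∩ Hamid: 06:30-07:00, 09:00-11:00, 13:00-13:30, 14:30-16:00.
Erik ∩ Hamid ∩ Rina: 06:30-07:00, 09:00-11:00, 13:00-13:30, 14:30-16:00.
Erik ∩ Hamid ∩ Rina ∩ Viktor: 06:30-07:00, 09:00-11:00, 13:00-13:30, 14:30-16:00.
Erik ∩ Hamid ∩ Rina ∩ Viktor ∩ Emeka: 06:30-07:00, 09:00-11:00, 14:30-16:00.
Erik ∩ Hamid ∩ Rina ∩ Viktor ∩ Emeka ∩ Tara: 06:30-07:00, 09:00-10:00, 14:30-16:00.

06:30-07:00, 09:00-10:00, 14:30-16:00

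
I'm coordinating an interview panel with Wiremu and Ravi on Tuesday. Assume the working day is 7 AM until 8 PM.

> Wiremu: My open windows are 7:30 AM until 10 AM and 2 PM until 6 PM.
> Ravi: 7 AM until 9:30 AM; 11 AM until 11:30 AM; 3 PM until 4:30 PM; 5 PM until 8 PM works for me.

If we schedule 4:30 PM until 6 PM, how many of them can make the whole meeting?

1

Wiremu can make the full 16:30-18:00 slot — that's 1.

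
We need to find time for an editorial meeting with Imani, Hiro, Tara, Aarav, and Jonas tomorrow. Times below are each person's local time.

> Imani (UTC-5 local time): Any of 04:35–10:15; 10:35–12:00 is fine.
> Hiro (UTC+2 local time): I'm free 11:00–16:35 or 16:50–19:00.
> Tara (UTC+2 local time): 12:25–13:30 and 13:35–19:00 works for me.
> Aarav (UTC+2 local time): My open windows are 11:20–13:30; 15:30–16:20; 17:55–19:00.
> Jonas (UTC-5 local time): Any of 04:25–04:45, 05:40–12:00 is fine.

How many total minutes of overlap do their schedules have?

165

Imani in UTC: 09:35-15:15, 15:35-17:00 (add 5h to convert from UTC-5).
Hiro in UTC: 09:00-14:35, 14:50-17:00 (subtract 2h to convert from UTC+2).
Tara in UTC: 10:25-11:30, 11:35-17:00 (subtract 2h to convert from UTC+2).
Aarav in UTC: 09:20-11:30, 13:30-14:20, 15:55-17:00 (subtract 2h to convert from UTC+2).
Jonas in UTC: 09:25-09:45, 10:40-17:00 (add 5h to convert from UTC-5).
Imani ∩ Hiro: 09:35-14:35, 14:50-15:15, 15:35-17:00.
Imani ∩ Hiro ∩ Tara: 10:25-11:30, 11:35-14:35, 14:50-15:15, 15:35-17:00.
Imani ∩ Hiro ∩ Tara ∩ Aarav: 10:25-11:30, 13:30-14:20, 15:55-17:00.
Imani ∩ Hiro ∩ Tara ∩ Aarav ∩ Jonas: 10:40-11:30, 13:30-14:20, 15:55-17:00.
Summing the common windows: 50 + 50 + 65 = 165 minutes.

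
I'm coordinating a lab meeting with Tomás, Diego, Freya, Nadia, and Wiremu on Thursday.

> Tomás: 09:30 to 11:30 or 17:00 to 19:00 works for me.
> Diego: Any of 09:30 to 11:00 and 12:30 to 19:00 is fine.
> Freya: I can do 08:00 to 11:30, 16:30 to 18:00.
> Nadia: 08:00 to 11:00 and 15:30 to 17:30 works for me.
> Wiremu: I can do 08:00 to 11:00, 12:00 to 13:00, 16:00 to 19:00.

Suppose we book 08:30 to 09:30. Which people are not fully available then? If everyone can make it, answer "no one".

Diego, Tomás

Tomás: not fully free for 08:30-09:30. Diego: not fully free for 08:30-09:30. Freya: free for 08:30-09:30. Nadia: free for 08:30-09:30. Wiremu: free for 08:30-09:30.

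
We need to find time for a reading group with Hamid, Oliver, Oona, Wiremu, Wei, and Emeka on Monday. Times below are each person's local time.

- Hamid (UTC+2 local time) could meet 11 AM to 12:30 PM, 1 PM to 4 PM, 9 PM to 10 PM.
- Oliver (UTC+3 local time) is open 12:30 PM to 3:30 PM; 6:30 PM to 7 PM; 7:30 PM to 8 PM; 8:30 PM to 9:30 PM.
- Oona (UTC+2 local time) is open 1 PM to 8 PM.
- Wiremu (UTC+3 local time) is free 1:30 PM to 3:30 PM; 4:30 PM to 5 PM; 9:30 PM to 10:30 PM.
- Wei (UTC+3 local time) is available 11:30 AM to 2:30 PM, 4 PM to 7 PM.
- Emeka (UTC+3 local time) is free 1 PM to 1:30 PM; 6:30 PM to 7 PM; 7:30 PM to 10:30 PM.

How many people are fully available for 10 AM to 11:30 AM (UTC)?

2

Hamid in UTC: 09:00-10:30, 11:00-14:00, 19:00-20:00 (subtract 2h to convert from UTC+2).
Oliver in UTC: 09:30-12:30, 15:30-16:00, 16:30-17:00, 17:30-18:30 (subtract 3h to convert from UTC+3).
Oona in UTC: 11:00-18:00 (subtract 2h to convert from UTC+2).
Wiremu in UTC: 10:30-12:30, 13:30-14:00, 18:30-19:30 (subtract 3h to convert from UTC+3).
Wei in UTC: 08:30-11:30, 13:00-16:00 (subtract 3h to convert from UTC+3).
Emeka in UTC: 10:00-10:30, 15:30-16:00, 16:30-19:30 (subtract 3h to convert from UTC+3).
Oliver and Wei can make the full 10:00-11:30 slot — that's 2.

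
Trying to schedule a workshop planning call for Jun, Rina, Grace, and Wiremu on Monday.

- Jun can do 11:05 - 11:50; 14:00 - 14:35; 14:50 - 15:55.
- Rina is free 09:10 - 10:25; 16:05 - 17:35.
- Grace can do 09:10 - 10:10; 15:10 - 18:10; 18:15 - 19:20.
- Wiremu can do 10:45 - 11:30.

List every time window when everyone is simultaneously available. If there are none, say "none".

Jun ∩ Rina: ∅.
Jun ∩ Rina ∩ Grace: ∅.
Jun ∩ Rina ∩ Grace ∩ Wiremu: ∅.
There is no time when everyone is free.

none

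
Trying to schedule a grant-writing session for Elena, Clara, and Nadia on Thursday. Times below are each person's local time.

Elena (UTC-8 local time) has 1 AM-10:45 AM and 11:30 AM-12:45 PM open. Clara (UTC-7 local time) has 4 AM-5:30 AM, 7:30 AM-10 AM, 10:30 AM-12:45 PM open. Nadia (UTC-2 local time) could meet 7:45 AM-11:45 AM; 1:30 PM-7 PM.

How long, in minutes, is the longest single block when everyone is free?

Elena in UTC: 09:00-18:45, 19:30-20:45 (add 8h to convert from UTC-8).
Clara in UTC: 11:00-12:30, 14:30-17:00, 17:30-19:45 (add 7h to convert from UTC-7).
Nadia in UTC: 09:45-13:45, 15:30-21:00 (add 2h to convert from UTC-2).
Elena ∩ Clara: 11:00-12:30, 14:30-17:00, 17:30-18:45, 19:30-19:45.
Elena ∩ Clara ∩ Nadia: 11:00-12:30, 15:30-17:00, 17:30-18:45, 19:30-19:45.
The longest is 11:00-12:30 at 90 minutes.

90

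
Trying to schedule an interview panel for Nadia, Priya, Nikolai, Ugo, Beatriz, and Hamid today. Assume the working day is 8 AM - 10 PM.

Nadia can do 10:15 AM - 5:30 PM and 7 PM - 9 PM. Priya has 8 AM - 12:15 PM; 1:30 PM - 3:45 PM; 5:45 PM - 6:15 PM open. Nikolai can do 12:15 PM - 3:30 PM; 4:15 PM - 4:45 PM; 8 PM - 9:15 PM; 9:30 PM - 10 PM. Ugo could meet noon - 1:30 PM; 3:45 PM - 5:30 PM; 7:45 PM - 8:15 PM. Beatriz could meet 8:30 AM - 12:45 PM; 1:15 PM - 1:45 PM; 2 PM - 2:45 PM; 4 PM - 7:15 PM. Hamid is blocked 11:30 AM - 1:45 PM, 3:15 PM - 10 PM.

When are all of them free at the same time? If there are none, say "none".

Nadia free: 10:15-17:30, 19:00-21:00.
Priya free: 08:00-12:15, 13:30-15:45, 17:45-18:15.
Nikolai free: 12:15-15:30, 16:15-16:45, 20:00-21:15, 21:30-22:00.
Ugo free: 12:00-13:30, 15:45-17:30, 19:45-20:15.
Beatriz free: 08:30-12:45, 13:15-13:45, 14:00-14:45, 16:00-19:15.
Hamid free: 08:00-11:30, 13:45-15:15 (invert busy blocks within the working day).
Nadia ∩ Priya: 10:15-12:15, 13:30-15:45.
Nadia ∩ Priya ∩ Nikolai: 13:30-15:30.
Nadia ∩ Priya ∩ Nikolai ∩ Ugo: ∅.
Nadia ∩ Priya ∩ Nikolai ∩ Ugo ∩ Beatriz: ∅.
Nadia ∩ Priya ∩ Nikolai ∩ Ugo ∩ Beatriz ∩ Hamid: ∅.
There is no time when everyone is free.

none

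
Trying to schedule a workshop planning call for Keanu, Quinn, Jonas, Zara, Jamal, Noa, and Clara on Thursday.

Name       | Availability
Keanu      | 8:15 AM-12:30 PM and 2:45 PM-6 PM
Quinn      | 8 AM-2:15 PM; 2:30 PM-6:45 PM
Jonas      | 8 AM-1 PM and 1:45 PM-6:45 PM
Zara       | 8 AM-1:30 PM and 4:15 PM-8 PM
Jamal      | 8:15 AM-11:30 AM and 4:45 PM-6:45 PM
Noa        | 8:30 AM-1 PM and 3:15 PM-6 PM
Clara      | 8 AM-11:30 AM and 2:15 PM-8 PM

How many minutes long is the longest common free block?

Keanu ∩ Quinn: 08:15-12:30, 14:45-18:00.
Keanu ∩ Quinn ∩ Jonas: 08:15-12:30, 14:45-18:00.
Keanu ∩ Quinn ∩ Jonas ∩ Zara: 08:15-12:30, 16:15-18:00.
Keanu ∩ Quinn ∩ Jonas ∩ Zara ∩ Jamal: 08:15-11:30, 16:45-18:00.
Keanu ∩ Quinn ∩ Jonas ∩ Zara ∩ Jamal ∩ Noa: 08:30-11:30, 16:45-18:00.
Keanu ∩ Quinn ∩ Jonas ∩ Zara ∩ Jamal ∩ Noa ∩ Clara: 08:30-11:30, 16:45-18:00.
Those are the intersection windows.
The longest is 08:30-11:30 at 180 minutes.

180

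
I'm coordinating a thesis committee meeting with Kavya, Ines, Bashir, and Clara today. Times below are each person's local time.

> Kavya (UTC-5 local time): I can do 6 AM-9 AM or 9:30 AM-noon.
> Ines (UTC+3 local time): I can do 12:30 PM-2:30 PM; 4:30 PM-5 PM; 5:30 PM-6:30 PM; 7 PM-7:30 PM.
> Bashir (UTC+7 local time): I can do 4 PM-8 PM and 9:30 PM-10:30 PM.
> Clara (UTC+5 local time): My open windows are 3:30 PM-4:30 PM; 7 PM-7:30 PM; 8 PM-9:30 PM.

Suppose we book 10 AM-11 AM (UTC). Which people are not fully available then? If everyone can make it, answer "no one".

Kavya in UTC: 11:00-14:00, 14:30-17:00 (add 5h to convert from UTC-5).
Ines in UTC: 09:30-11:30, 13:30-14:00, 14:30-15:30, 16:00-16:30 (subtract 3h to convert from UTC+3).
Bashir in UTC: 09:00-13:00, 14:30-15:30 (subtract 7h to convert from UTC+7).
Clara in UTC: 10:30-11:30, 14:00-14:30, 15:00-16:30 (subtract 5h to convert from UTC+5).
Kavya: not fully free for 10:00-11:00. Ines: free for 10:00-11:00. Bashir: free for 10:00-11:00. Clara: not fully free for 10:00-11:00.

Clara, Kavya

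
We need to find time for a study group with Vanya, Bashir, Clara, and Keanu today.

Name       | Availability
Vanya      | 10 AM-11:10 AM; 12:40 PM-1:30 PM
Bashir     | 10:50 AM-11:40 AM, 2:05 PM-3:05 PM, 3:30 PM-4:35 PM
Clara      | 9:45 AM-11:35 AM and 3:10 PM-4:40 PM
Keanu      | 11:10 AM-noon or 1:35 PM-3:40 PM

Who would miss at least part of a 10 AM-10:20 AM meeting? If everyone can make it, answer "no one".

Bashir, Keanu

Vanya: free for 10:00-10:20. Bashir: not fully free for 10:00-10:20. Clara: free for 10:00-10:20. Keanu: not fully free for 10:00-10:20.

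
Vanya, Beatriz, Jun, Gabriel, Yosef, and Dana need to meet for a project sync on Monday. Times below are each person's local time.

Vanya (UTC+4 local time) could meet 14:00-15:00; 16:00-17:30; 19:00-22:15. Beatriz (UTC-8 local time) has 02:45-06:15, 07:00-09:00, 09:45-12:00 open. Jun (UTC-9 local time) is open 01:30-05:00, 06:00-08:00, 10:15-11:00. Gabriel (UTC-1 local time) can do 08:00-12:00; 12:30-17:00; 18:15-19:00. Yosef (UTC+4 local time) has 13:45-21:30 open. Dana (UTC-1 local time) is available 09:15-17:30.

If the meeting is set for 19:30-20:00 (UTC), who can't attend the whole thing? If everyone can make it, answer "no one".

Vanya in UTC: 10:00-11:00, 12:00-13:30, 15:00-18:15 (subtract 4h to convert from UTC+4).
Beatriz in UTC: 10:45-14:15, 15:00-17:00, 17:45-20:00 (add 8h to convert from UTC-8).
Jun in UTC: 10:30-14:00, 15:00-17:00, 19:15-20:00 (add 9h to convert from UTC-9).
Gabriel in UTC: 09:00-13:00, 13:30-18:00, 19:15-20:00 (add 1h to convert from UTC-1).
Yosef in UTC: 09:45-17:30 (subtract 4h to convert from UTC+4).
Dana in UTC: 10:15-18:30 (add 1h to convert from UTC-1).
Vanya: not fully free for 19:30-20:00. Beatriz: free for 19:30-20:00. Jun: free for 19:30-20:00. Gabriel: free for 19:30-20:00. Yosef: not fully free for 19:30-20:00. Dana: not fully free for 19:30-20:00.

Dana, Vanya, Yosef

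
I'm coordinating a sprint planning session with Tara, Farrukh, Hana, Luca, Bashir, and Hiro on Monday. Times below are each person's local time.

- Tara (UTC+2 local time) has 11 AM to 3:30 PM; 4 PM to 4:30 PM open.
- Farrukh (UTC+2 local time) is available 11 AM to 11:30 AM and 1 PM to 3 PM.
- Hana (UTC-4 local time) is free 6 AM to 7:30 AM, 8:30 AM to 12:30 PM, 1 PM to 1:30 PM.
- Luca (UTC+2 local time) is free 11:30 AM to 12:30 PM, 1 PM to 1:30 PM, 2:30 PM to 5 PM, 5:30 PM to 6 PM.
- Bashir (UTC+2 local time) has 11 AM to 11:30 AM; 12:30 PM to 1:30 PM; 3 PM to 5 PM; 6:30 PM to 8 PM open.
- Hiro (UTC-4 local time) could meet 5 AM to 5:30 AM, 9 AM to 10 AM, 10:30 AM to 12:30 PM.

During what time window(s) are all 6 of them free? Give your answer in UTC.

none

Tara in UTC: 09:00-13:30, 14:00-14:30 (subtract 2h to convert from UTC+2).
Farrukh in UTC: 09:00-09:30, 11:00-13:00 (subtract 2h to convert from UTC+2).
Hana in UTC: 10:00-11:30, 12:30-16:30, 17:00-17:30 (add 4h to convert from UTC-4).
Luca in UTC: 09:30-10:30, 11:00-11:30, 12:30-15:00, 15:30-16:00 (subtract 2h to convert from UTC+2).
Bashir in UTC: 09:00-09:30, 10:30-11:30, 13:00-15:00, 16:30-18:00 (subtract 2h to convert from UTC+2).
Hiro in UTC: 09:00-09:30, 13:00-14:00, 14:30-16:30 (add 4h to convert from UTC-4).
Tara ∩ Farrukh: 09:00-09:30, 11:00-13:00.
Tara ∩ Farrukh ∩ Hana: 11:00-11:30, 12:30-13:00.
Tara ∩ Farrukh ∩ Hana ∩ Luca: 11:00-11:30, 12:30-13:00.
Tara ∩ Farrukh ∩ Hana ∩ Luca ∩ Bashir: 11:00-11:30.
Tara ∩ Farrukh ∩ Hana ∩ Luca ∩ Bashir ∩ Hiro: ∅.
There is no time when everyone is free.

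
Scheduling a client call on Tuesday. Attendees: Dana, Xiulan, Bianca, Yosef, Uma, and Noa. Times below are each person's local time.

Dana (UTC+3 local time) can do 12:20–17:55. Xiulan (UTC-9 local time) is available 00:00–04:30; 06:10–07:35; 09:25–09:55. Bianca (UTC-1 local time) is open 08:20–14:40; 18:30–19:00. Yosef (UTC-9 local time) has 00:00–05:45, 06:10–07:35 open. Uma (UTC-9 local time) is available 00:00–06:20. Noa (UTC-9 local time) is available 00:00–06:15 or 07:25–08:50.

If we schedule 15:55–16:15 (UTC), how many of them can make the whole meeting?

2

Dana in UTC: 09:20-14:55 (subtract 3h to convert from UTC+3).
Xiulan in UTC: 09:00-13:30, 15:10-16:35, 18:25-18:55 (add 9h to convert from UTC-9).
Bianca in UTC: 09:20-15:40, 19:30-20:00 (add 1h to convert from UTC-1).
Yosef in UTC: 09:00-14:45, 15:10-16:35 (add 9h to convert from UTC-9).
Uma in UTC: 09:00-15:20 (add 9h to convert from UTC-9).
Noa in UTC: 09:00-15:15, 16:25-17:50 (add 9h to convert from UTC-9).
Xiulan and Yosef can make the full 15:55-16:15 slot — that's 2.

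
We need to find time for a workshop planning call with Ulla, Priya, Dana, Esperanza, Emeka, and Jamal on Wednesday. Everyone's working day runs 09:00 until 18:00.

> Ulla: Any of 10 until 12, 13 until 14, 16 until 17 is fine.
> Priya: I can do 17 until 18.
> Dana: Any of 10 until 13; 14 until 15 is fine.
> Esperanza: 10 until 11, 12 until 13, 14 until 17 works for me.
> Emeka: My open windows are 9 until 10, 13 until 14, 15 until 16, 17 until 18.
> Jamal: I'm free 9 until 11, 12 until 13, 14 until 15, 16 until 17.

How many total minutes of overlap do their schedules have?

0

Ulla ∩ Priya: ∅.
Ulla ∩ Priya ∩ Dana: ∅.
Ulla ∩ Priya ∩ Dana ∩ Esperanza: ∅.
Ulla ∩ Priya ∩ Dana ∩ Esperanza ∩ Emeka: ∅.
Ulla ∩ Priya ∩ Dana ∩ Esperanza ∩ Emeka ∩ Jamal: ∅.
There is no time when everyone is free.
There is no common window, so the total is 0 minutes.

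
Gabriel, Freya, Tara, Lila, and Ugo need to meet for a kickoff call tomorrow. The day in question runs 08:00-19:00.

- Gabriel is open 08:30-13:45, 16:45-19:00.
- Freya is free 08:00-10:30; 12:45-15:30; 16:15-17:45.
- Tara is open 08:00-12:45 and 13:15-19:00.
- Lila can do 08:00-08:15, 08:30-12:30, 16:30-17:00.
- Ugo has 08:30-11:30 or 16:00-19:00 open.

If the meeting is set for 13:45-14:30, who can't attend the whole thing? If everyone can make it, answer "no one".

Gabriel: not fully free for 13:45-14:30. Freya: free for 13:45-14:30. Tara: free for 13:45-14:30. Lila: not fully free for 13:45-14:30. Ugo: not fully free for 13:45-14:30.

Gabriel, Lila, Ugo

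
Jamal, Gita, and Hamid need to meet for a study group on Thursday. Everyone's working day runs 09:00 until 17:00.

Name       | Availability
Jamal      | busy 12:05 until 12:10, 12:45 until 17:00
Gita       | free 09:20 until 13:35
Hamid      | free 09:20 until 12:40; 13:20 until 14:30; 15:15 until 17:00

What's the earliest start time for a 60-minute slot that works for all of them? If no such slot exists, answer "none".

09:20

Jamal free: 09:00-12:05, 12:10-12:45 (invert busy blocks within the working day).
Gita free: 09:20-13:35.
Hamid free: 09:20-12:40, 13:20-14:30, 15:15-17:00.
Jamal ∩ Gita: 09:20-12:05, 12:10-12:45.
Jamal ∩ Gita ∩ Hamid: 09:20-12:05, 12:10-12:40.
The first common window of at least 60 minutes is 09:20-12:05, so the earliest start is 09:20.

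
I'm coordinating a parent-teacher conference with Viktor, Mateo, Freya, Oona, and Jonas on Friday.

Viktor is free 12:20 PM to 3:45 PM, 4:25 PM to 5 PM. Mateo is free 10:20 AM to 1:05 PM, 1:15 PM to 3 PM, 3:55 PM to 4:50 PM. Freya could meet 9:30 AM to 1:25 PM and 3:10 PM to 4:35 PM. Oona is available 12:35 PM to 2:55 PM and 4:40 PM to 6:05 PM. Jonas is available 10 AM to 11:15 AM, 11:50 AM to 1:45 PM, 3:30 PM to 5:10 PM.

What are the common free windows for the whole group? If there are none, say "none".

12:35-13:05, 13:15-13:25

Viktor ∩ Mateo: 12:20-13:05, 13:15-15:00, 16:25-16:50.
Viktor ∩ Mateo ∩ Freya: 12:20-13:05, 13:15-13:25, 16:25-16:35.
Viktor ∩ Mateo ∩ Freya ∩ Oona: 12:35-13:05, 13:15-13:25.
Viktor ∩ Mateo ∩ Freya ∩ Oona ∩ Jonas: 12:35-13:05, 13:15-13:25.
Those are the intersection windows.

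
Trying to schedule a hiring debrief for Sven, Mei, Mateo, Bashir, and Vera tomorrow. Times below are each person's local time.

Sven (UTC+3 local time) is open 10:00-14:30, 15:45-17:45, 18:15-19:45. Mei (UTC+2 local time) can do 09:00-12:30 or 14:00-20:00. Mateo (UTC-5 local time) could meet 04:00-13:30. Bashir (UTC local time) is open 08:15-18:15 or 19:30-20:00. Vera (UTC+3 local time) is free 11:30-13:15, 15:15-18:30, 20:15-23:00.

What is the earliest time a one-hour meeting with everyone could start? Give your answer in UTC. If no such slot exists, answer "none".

Sven in UTC: 07:00-11:30, 12:45-14:45, 15:15-16:45 (subtract 3h to convert from UTC+3).
Mei in UTC: 07:00-10:30, 12:00-18:00 (subtract 2h to convert from UTC+2).
Mateo in UTC: 09:00-18:30 (add 5h to convert from UTC-5).
Bashir in UTC: 08:15-18:15, 19:30-20:00.
Vera in UTC: 08:30-10:15, 12:15-15:30, 17:15-20:00 (subtract 3h to convert from UTC+3).
Sven ∩ Mei: 07:00-10:30, 12:45-14:45, 15:15-16:45.
Sven ∩ Mei ∩ Mateo: 09:00-10:30, 12:45-14:45, 15:15-16:45.
Sven ∩ Mei ∩ Mateo ∩ Bashir: 09:00-10:30, 12:45-14:45, 15:15-16:45.
Sven ∩ Mei ∩ Mateo ∩ Bashir ∩ Vera: 09:00-10:15, 12:45-14:45, 15:15-15:30.
Those are the intersection windows.
The first common window of at least 60 minutes is 09:00-10:15, so the earliest start is 09:00.

09:00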